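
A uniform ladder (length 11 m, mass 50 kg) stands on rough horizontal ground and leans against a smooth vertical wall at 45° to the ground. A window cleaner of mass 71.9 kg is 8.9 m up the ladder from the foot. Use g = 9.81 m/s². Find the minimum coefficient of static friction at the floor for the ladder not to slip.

ΣF_y = 0: N_floor = 50×9.81 + 71.9×9.81 = 1195.8 N.
Torques about the foot: N_wall · 11 sin 45° = 50×9.81×5.5 cos 45° + 71.9×9.81×8.9 cos 45° → N_wall = 815.93 N.
ΣF_x = 0: f_floor = N_wall = 815.93 N.
μ_min = f_floor / N_floor = 815.93 / 1195.8 = 0.6823.

μ_min ≈ 0.682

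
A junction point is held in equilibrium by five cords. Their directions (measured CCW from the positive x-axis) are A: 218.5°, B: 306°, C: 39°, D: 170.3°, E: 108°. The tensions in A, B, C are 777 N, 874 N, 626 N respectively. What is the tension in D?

T_D ≈ 143 N

Resolve: ΣF_x = 777 cos 218.5° + 874 cos 306° + 626 cos 39° + T_D cos 170.3° + T_E cos 108° = 0.
        ΣF_y = 777 sin 218.5° + 874 sin 306° + 626 sin 39° + T_D sin 170.3° + T_E sin 108° = 0.
The known terms sum to (392.1, -796.8) N, so -0.9857 T_D − 0.3090 T_E = -392.1 and 0.1685 T_D + 0.9511 T_E = 796.8.
Solving simultaneously: T_D = 143.1 N, T_E = 812.5 N.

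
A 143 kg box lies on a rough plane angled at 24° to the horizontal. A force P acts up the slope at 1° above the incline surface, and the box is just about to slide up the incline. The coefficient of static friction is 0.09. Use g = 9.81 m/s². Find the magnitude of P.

P ≈ 685 N

On the verge of sliding up the incline, friction equals μN and acts down the slope.
Perpendicular: N + P sin 1° = W cos 24° = 1282 N.
Along incline: P cos 1° = W sin 24° + μN  with W sin 24° = 570.6 N.
Solving the pair for P and N: P = 685 N, N = 1270 N (and f = μN = 114.3 N).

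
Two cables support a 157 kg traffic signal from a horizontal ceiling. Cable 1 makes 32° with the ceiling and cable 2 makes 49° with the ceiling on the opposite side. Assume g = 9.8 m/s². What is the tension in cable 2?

Weight W = 157 × 9.8 = 1539 N acts straight down.
Horizontal: T_1 cos 32° = T_2 cos 49°  →  T_1 = 0.7736 T_2.
Vertical: T_1 sin 32° + T_2 sin 49° = 1539.
Substituting the horizontal relation into the vertical equation gives 1.165 T_2 = 1539, so T_2 = 1321 N.

T_2 ≈ 1320 N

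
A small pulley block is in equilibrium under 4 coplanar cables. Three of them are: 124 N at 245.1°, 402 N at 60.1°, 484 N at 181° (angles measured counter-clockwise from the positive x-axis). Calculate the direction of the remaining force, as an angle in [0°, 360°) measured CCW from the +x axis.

θ ≈ 326°

Sum the known components: ΣF_x = -335.7 N, ΣF_y = 227.6 N.
For equilibrium the remaining force must supply (−ΣF_x, −ΣF_y) = (335.7, -227.6) N.
Magnitude = √((335.7)² + (-227.6)²) = 405.6 N; direction = atan2(-227.6, 335.7) = 325.9°.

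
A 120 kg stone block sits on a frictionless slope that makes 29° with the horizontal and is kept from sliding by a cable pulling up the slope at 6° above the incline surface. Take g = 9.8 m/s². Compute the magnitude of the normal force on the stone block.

Take axes along and perpendicular to the incline. Weight components: W sin 29° = 570.1 N down-slope, W cos 29° = 1029 N into the surface.
Along incline: T cos 6° = W sin 29° → T = 573.3 N.
Perpendicular: N = W cos 29° − T sin 6° = 968.6 N.

N ≈ 969 N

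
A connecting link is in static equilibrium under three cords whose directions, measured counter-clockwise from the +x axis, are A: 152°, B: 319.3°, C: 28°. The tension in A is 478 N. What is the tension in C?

Resolve: ΣF_x = 478 cos 152° + T_B cos 319.3° + T_C cos 28° = 0.
        ΣF_y = 478 sin 152° + T_B sin 319.3° + T_C sin 28° = 0.
The known terms sum to (-422, 224.4) N, so 0.7581 T_B + 0.8829 T_C = 422 and -0.6521 T_B + 0.4695 T_C = -224.4.
Solving simultaneously: T_B = 425.3 N, T_C = 112.8 N.

T_C ≈ 113 N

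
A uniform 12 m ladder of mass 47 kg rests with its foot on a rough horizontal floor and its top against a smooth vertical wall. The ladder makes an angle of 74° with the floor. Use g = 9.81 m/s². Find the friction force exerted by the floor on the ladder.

f ≈ 66.1 N

Torques about the foot: N_wall · 12 sin 74° = 47×9.81×6 cos 74° → N_wall = 66.105 N.
ΣF_x = 0: f_floor = N_wall = 66.105 N.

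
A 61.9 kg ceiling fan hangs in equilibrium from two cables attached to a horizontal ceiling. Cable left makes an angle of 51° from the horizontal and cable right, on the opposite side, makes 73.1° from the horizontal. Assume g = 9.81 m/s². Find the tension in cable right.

T_right ≈ 461 N

Weight W = 61.9 × 9.81 = 607.2 N acts straight down.
Horizontal: T_left cos 51° = T_right cos 73.1°  →  T_left = 0.4619 T_right.
Vertical: T_left sin 51° + T_right sin 73.1° = 607.2.
Substituting the horizontal relation into the vertical equation gives 1.316 T_right = 607.2, so T_right = 461.5 N.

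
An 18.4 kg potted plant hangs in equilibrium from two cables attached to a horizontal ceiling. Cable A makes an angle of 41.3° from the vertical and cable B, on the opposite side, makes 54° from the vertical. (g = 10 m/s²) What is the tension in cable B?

Angles from the horizontal: cable A is 90° − 41.3° = 48.7°, cable B is 90° − 54° = 36°.
Weight W = 18.4 × 10 = 184 N acts straight down.
Horizontal: T_A cos 48.7° = T_B cos 36°  →  T_A = 1.226 T_B.
Vertical: T_A sin 48.7° + T_B sin 36° = 184.
Substituting the horizontal relation into the vertical equation gives 1.509 T_B = 184, so T_B = 122 N.

T_B ≈ 122 N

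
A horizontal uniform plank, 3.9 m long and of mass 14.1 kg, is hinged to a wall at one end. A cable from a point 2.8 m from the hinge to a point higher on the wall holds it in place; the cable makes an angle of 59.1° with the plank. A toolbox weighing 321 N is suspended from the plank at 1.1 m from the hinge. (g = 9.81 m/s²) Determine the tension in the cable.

Take torques about the hinge: T sin 59.1° · 2.8 = 14.1×9.81×1.95 + 321×1.1 = 622.83 N·m.
So T = 622.83 / (0.8581 × 2.8) = 259.23 N.

T ≈ 259 N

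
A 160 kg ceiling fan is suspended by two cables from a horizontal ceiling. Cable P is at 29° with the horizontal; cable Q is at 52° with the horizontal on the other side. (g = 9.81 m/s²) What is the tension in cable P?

Weight W = 160 × 9.81 = 1570 N acts straight down.
Horizontal: T_P cos 29° = T_Q cos 52°  →  T_Q = 1.421 T_P.
Vertical: T_P sin 29° + T_Q sin 52° = 1570.
Substituting the horizontal relation into the vertical equation gives 1.604 T_P = 1570, so T_P = 978.4 N.

T_P ≈ 978 N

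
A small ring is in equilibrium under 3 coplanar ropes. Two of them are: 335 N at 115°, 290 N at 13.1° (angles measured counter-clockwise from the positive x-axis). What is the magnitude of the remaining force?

Sum the known components: ΣF_x = 140.9 N, ΣF_y = 369.3 N.
For equilibrium the remaining force must supply (−ΣF_x, −ΣF_y) = (-140.9, -369.3) N.
Magnitude = √((-140.9)² + (-369.3)²) = 395.3 N; direction = atan2(-369.3, -140.9) = 249.1°.

F ≈ 395 N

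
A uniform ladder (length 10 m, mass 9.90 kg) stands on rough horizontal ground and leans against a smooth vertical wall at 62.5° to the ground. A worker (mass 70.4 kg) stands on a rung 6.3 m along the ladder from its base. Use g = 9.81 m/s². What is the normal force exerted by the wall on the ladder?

N_wall ≈ 252 N

Torques about the foot: N_wall · 10 sin 62.5° = 9.90×9.81×5 cos 62.5° + 70.4×9.81×6.3 cos 62.5° → N_wall = 251.77 N.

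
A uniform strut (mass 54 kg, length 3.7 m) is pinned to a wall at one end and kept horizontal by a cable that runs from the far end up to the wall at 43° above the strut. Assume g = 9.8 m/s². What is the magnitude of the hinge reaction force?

|H| ≈ 388 N

Take torques about the hinge: T sin 43° · 3.7 = 54×9.8×1.85 = 979.02 N·m.
So T = 979.02 / (0.6820 × 3.7) = 387.98 N.
ΣF_x = 0: H_x = T cos 43° = 283.75 N.
ΣF_y = 0: H_y = (54×9.8) − T sin 43° = 529.2 − 264.6 = 264.6 N.
|H| = √(H_x² + H_y²) = √((283.75)² + (264.6)²) = 387.98 N.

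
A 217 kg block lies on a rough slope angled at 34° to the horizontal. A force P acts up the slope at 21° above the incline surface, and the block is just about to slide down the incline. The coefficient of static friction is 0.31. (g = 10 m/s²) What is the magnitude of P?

P ≈ 797 N

On the verge of sliding down the incline, friction equals μN and acts up the slope.
Perpendicular: N + P sin 21° = W cos 34° = 1799 N.
Along incline: P cos 21° + μN = W sin 34° with W sin 34° = 1213 N.
Solving the pair for P and N: P = 797.3 N, N = 1513 N (and f = μN = 469.1 N).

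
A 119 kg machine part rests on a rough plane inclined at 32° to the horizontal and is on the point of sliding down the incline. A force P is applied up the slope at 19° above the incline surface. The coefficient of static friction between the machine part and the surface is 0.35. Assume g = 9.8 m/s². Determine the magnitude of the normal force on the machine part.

On the verge of sliding down the incline, friction equals μN and acts up the slope.
Perpendicular: N + P sin 19° = W cos 32° = 989 N.
Along incline: P cos 19° + μN = W sin 32° with W sin 32° = 618 N.
Solving the pair for P and N: P = 326.9 N, N = 882.6 N (and f = μN = 308.9 N).

N ≈ 883 N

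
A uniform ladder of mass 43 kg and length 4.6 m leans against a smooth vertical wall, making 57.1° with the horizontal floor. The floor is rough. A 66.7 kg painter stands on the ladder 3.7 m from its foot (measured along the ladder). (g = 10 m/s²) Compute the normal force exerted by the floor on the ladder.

ΣF_y = 0: N_floor = 43×10 + 66.7×10 = 1097 N.

N_floor ≈ 1100 N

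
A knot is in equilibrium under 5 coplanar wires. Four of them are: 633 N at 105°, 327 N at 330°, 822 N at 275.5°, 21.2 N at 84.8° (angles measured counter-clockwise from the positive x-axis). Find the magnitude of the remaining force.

F ≈ 402 N

Sum the known components: ΣF_x = 200.1 N, ΣF_y = -349.2 N.
For equilibrium the remaining force must supply (−ΣF_x, −ΣF_y) = (-200.1, 349.2) N.
Magnitude = √((-200.1)² + (349.2)²) = 402.4 N; direction = atan2(349.2, -200.1) = 119.8°.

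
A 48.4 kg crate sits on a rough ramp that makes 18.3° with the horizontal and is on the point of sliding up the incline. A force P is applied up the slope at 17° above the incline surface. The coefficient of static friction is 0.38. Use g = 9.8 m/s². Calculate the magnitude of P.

P ≈ 300 N

On the verge of sliding up the incline, friction equals μN and acts down the slope.
Perpendicular: N + P sin 17° = W cos 18.3° = 450.3 N.
Along incline: P cos 17° = W sin 18.3° + μN  with W sin 18.3° = 148.9 N.
Solving the pair for P and N: P = 299.8 N, N = 362.7 N (and f = μN = 137.8 N).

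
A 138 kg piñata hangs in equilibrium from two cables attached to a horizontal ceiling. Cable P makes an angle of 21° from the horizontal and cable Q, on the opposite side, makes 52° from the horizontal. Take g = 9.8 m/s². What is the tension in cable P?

T_P ≈ 871 N

Weight W = 138 × 9.8 = 1352 N acts straight down.
Horizontal: T_P cos 21° = T_Q cos 52°  →  T_Q = 1.516 T_P.
Vertical: T_P sin 21° + T_Q sin 52° = 1352.
Substituting the horizontal relation into the vertical equation gives 1.553 T_P = 1352, so T_P = 870.7 N.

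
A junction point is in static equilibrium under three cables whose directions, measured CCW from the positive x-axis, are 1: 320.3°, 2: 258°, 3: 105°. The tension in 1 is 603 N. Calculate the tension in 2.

Resolve: ΣF_x = 603 cos 320.3° + T_2 cos 258° + T_3 cos 105° = 0.
        ΣF_y = 603 sin 320.3° + T_2 sin 258° + T_3 sin 105° = 0.
The known terms sum to (463.9, -385.2) N, so -0.2079 T_2 − 0.2588 T_3 = -463.9 and -0.9781 T_2 + 0.9659 T_3 = 385.2.
Solving simultaneously: T_2 = 767.5 N, T_3 = 1176 N.

T_2 ≈ 768 N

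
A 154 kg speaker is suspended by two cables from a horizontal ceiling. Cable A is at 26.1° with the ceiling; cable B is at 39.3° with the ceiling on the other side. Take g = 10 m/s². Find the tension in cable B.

T_B ≈ 1520 N

Weight W = 154 × 10 = 1540 N acts straight down.
Horizontal: T_A cos 26.1° = T_B cos 39.3°  →  T_A = 0.8617 T_B.
Vertical: T_A sin 26.1° + T_B sin 39.3° = 1540.
Substituting the horizontal relation into the vertical equation gives 1.012 T_B = 1540, so T_B = 1521 N.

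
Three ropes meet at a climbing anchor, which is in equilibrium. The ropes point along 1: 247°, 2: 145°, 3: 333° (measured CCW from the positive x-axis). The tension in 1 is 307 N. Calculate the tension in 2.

T_2 ≈ 2200 N

Resolve: ΣF_x = 307 cos 247° + T_2 cos 145° + T_3 cos 333° = 0.
        ΣF_y = 307 sin 247° + T_2 sin 145° + T_3 sin 333° = 0.
The known terms sum to (-120, -282.6) N, so -0.8192 T_2 + 0.8910 T_3 = 120 and 0.5736 T_2 − 0.4540 T_3 = 282.6.
Solving simultaneously: T_2 = 2201 N, T_3 = 2158 N.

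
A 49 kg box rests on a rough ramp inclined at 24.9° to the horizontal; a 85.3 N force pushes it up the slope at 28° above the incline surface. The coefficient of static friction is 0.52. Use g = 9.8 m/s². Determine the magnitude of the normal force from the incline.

N ≈ 396 N

Axes along / perpendicular to the incline. W sin 24.9° = 202.2 N down-slope; W cos 24.9° = 435.6 N into the surface.
Perpendicular: N = W cos 24.9° − P sin 28° = 435.6 − 40.05 = 395.5 N.
Along incline: P cos 28° + f = W sin 24.9° (friction acts up-slope) → f = 202.2 − 75.32 = 126.9 N.
|f| = 126.9 N ≤ μN = 205.7 N, so the box is indeed static.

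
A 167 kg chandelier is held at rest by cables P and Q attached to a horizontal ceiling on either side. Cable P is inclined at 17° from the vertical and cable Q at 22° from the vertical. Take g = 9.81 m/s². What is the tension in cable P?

Angles from the horizontal: cable P is 90° − 17° = 73°, cable Q is 90° − 22° = 68°.
Weight W = 167 × 9.81 = 1638 N acts straight down.
Horizontal: T_P cos 73° = T_Q cos 68°  →  T_Q = 0.7805 T_P.
Vertical: T_P sin 73° + T_Q sin 68° = 1638.
Substituting the horizontal relation into the vertical equation gives 1.68 T_P = 1638, so T_P = 975.2 N.

T_P ≈ 975 N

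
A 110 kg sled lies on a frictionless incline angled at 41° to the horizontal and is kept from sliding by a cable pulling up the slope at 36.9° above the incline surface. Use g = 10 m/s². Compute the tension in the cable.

Take axes along and perpendicular to the incline. Weight components: W sin 41° = 721.7 N down-slope, W cos 41° = 830.2 N into the surface.
Along incline: T cos 36.9° = W sin 41° → T = 902.4 N.
Perpendicular: N = W cos 41° − T sin 36.9° = 288.3 N.

T ≈ 902 N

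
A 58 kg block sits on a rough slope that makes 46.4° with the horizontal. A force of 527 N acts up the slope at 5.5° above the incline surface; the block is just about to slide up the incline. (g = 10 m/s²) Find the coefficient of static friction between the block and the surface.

On the verge of sliding up the incline, friction is at its maximum μN and acts down the slope.
Perpendicular to incline: N = W cos 46.4° − P sin 5.5° = 400 − 50.51 = 349.5 N.
Along incline: P cos 5.5° − μN = W sin 46.4° → μ = −(W sin 46.4° − P cos 5.5°) / N = 0.2992.

μ ≈ 0.299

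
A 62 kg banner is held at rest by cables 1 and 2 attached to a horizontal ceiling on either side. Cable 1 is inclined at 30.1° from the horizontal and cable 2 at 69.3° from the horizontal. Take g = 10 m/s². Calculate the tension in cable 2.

T_2 ≈ 544 N

Weight W = 62 × 10 = 620 N acts straight down.
Horizontal: T_1 cos 30.1° = T_2 cos 69.3°  →  T_1 = 0.4086 T_2.
Vertical: T_1 sin 30.1° + T_2 sin 69.3° = 620.
Substituting the horizontal relation into the vertical equation gives 1.14 T_2 = 620, so T_2 = 543.7 N.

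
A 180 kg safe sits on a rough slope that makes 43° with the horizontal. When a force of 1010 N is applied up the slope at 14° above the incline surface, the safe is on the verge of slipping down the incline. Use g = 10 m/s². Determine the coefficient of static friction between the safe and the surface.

On the verge of sliding down the incline, friction is at its maximum μN and acts up the slope.
Perpendicular to incline: N = W cos 43° − P sin 14° = 1316 − 244.3 = 1072 N.
Along incline: P cos 14° + μN = W sin 43° → μ = (W sin 43° − P cos 14°) / N = 0.2309.

μ ≈ 0.231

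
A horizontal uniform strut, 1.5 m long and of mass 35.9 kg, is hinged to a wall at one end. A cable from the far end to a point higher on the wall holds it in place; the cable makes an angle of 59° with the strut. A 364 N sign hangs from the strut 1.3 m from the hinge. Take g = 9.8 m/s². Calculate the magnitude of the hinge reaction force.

Take torques about the hinge: T sin 59° · 1.5 = 35.9×9.8×0.75 + 364×1.3 = 737.07 N·m.
So T = 737.07 / (0.8572 × 1.5) = 573.26 N.
ΣF_x = 0: H_x = T cos 59° = 295.25 N.
ΣF_y = 0: H_y = (35.9×9.8 + 364) − T sin 59° = 715.82 − 491.38 = 224.44 N.
|H| = √(H_x² + H_y²) = √((295.25)² + (224.44)²) = 370.87 N.

|H| ≈ 371 N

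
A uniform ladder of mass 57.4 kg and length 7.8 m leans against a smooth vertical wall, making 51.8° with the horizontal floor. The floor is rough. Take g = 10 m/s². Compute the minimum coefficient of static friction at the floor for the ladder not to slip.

ΣF_y = 0: N_floor = 57.4×10 = 574 N.
Torques about the foot: N_wall · 7.8 sin 51.8° = 57.4×10×3.9 cos 51.8° → N_wall = 225.85 N.
ΣF_x = 0: f_floor = N_wall = 225.85 N.
μ_min = f_floor / N_floor = 225.85 / 574 = 0.3935.

μ_min ≈ 0.393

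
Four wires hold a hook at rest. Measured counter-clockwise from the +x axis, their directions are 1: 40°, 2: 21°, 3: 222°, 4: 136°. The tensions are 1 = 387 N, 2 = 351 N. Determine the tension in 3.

Resolve: ΣF_x = 387 cos 40° + 351 cos 21° + T_3 cos 222° + T_4 cos 136° = 0.
        ΣF_y = 387 sin 40° + 351 sin 21° + T_3 sin 222° + T_4 sin 136° = 0.
The known terms sum to (624.1, 374.5) N, so -0.7431 T_3 − 0.7193 T_4 = -624.1 and -0.6691 T_3 + 0.6947 T_4 = -374.5.
Solving simultaneously: T_3 = 704.7 N, T_4 = 139.6 N.

T_3 ≈ 705 N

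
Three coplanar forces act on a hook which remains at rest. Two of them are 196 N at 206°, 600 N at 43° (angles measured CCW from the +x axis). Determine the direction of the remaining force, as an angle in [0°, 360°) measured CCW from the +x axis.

θ ≈ 231°

Sum the known components: ΣF_x = 262.6 N, ΣF_y = 323.3 N.
For equilibrium the remaining force must supply (−ΣF_x, −ΣF_y) = (-262.6, -323.3) N.
Magnitude = √((-262.6)² + (-323.3)²) = 416.5 N; direction = atan2(-323.3, -262.6) = 230.9°.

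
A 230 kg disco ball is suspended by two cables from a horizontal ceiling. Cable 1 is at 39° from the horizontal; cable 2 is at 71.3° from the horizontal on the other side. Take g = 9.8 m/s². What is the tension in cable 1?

T_1 ≈ 771 N

Weight W = 230 × 9.8 = 2254 N acts straight down.
Horizontal: T_1 cos 39° = T_2 cos 71.3°  →  T_2 = 2.424 T_1.
Vertical: T_1 sin 39° + T_2 sin 71.3° = 2254.
Substituting the horizontal relation into the vertical equation gives 2.925 T_1 = 2254, so T_1 = 770.5 N.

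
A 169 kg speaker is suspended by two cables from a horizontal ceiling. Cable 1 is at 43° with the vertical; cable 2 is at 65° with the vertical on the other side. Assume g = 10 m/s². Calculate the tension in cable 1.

Angles from the horizontal: cable 1 is 90° − 43° = 47°, cable 2 is 90° − 65° = 25°.
Weight W = 169 × 10 = 1690 N acts straight down.
Horizontal: T_1 cos 47° = T_2 cos 25°  →  T_2 = 0.7525 T_1.
Vertical: T_1 sin 47° + T_2 sin 25° = 1690.
Substituting the horizontal relation into the vertical equation gives 1.049 T_1 = 1690, so T_1 = 1610 N.

T_1 ≈ 1610 N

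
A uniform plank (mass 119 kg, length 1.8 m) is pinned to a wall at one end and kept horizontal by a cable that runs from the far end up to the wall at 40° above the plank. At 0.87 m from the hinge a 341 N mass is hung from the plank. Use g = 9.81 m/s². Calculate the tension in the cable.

Take torques about the hinge: T sin 40° · 1.8 = 119×9.81×0.9 + 341×0.87 = 1347.3 N·m.
So T = 1347.3 / (0.6428 × 1.8) = 1164.5 N.

T ≈ 1160 N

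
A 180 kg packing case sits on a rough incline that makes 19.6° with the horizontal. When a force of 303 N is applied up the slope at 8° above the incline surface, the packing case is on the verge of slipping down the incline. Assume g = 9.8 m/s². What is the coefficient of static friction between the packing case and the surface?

On the verge of sliding down the incline, friction is at its maximum μN and acts up the slope.
Perpendicular to incline: N = W cos 19.6° − P sin 8° = 1662 − 42.17 = 1620 N.
Along incline: P cos 8° + μN = W sin 19.6° → μ = (W sin 19.6° − P cos 8°) / N = 0.1801.

μ ≈ 0.180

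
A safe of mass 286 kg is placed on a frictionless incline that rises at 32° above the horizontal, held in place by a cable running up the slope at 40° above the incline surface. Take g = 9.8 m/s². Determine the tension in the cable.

T ≈ 1940 N

Take axes along and perpendicular to the incline. Weight components: W sin 32° = 1485 N down-slope, W cos 32° = 2377 N into the surface.
Along incline: T cos 40° = W sin 32° → T = 1939 N.
Perpendicular: N = W cos 32° − T sin 40° = 1131 N.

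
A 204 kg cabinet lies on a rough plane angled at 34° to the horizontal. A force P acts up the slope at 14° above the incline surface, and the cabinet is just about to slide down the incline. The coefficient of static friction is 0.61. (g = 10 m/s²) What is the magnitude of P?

On the verge of sliding down the incline, friction equals μN and acts up the slope.
Perpendicular: N + P sin 14° = W cos 34° = 1691 N.
Along incline: P cos 14° + μN = W sin 34° with W sin 34° = 1141 N.
Solving the pair for P and N: P = 132.6 N, N = 1659 N (and f = μN = 1012 N).

P ≈ 133 N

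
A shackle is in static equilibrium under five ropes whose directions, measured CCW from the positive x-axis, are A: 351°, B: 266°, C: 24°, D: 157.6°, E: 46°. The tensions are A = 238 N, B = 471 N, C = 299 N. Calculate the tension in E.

Resolve: ΣF_x = 238 cos 351° + 471 cos 266° + 299 cos 24° + T_D cos 157.6° + T_E cos 46° = 0.
        ΣF_y = 238 sin 351° + 471 sin 266° + 299 sin 24° + T_D sin 157.6° + T_E sin 46° = 0.
The known terms sum to (475.4, -385.5) N, so -0.9245 T_D + 0.6947 T_E = -475.4 and 0.3811 T_D + 0.7193 T_E = 385.5.
Solving simultaneously: T_D = 655.8 N, T_E = 188.5 N.

T_E ≈ 188 N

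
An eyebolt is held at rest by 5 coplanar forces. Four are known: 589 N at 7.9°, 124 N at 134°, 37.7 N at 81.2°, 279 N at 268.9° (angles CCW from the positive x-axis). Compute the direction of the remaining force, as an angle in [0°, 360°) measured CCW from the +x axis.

Sum the known components: ΣF_x = 497.7 N, ΣF_y = -71.54 N.
For equilibrium the remaining force must supply (−ΣF_x, −ΣF_y) = (-497.7, 71.54) N.
Magnitude = √((-497.7)² + (71.54)²) = 502.8 N; direction = atan2(71.54, -497.7) = 171.8°.

θ ≈ 172°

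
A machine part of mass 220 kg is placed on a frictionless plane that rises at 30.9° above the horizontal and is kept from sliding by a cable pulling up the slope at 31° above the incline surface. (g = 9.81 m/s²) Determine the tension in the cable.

T ≈ 1290 N

Take axes along and perpendicular to the incline. Weight components: W sin 30.9° = 1108 N down-slope, W cos 30.9° = 1852 N into the surface.
Along incline: T cos 31° = W sin 30.9° → T = 1293 N.
Perpendicular: N = W cos 30.9° − T sin 31° = 1186 N.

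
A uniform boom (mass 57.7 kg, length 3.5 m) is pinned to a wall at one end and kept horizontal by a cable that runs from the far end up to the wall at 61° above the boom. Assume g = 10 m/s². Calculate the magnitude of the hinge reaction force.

Take torques about the hinge: T sin 61° · 3.5 = 57.7×10×1.75 = 1009.8 N·m.
So T = 1009.8 / (0.8746 × 3.5) = 329.86 N.
ΣF_x = 0: H_x = T cos 61° = 159.92 N.
ΣF_y = 0: H_y = (57.7×10) − T sin 61° = 577 − 288.5 = 288.5 N.
|H| = √(H_x² + H_y²) = √((159.92)² + (288.5)²) = 329.86 N.

|H| ≈ 330 N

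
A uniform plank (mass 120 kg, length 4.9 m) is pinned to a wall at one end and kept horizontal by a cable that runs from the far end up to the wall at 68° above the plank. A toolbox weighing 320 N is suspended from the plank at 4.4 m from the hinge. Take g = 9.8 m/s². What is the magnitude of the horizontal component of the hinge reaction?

Take torques about the hinge: T sin 68° · 4.9 = 120×9.8×2.45 + 320×4.4 = 4289.2 N·m.
So T = 4289.2 / (0.9272 × 4.9) = 944.09 N.
ΣF_x = 0: H_x = T cos 68° = 353.66 N.

H_x ≈ 354 N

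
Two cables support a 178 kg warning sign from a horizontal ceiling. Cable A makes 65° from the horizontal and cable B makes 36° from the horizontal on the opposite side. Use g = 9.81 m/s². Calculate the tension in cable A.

Weight W = 178 × 9.81 = 1746 N acts straight down.
Horizontal: T_A cos 65° = T_B cos 36°  →  T_B = 0.5224 T_A.
Vertical: T_A sin 65° + T_B sin 36° = 1746.
Substituting the horizontal relation into the vertical equation gives 1.213 T_A = 1746, so T_A = 1439 N.

T_A ≈ 1440 N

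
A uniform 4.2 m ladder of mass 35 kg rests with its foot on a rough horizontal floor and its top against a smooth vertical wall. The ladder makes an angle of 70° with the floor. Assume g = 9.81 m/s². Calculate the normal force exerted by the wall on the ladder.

N_wall ≈ 62.5 N

Torques about the foot: N_wall · 4.2 sin 70° = 35×9.81×2.1 cos 70° → N_wall = 62.485 N.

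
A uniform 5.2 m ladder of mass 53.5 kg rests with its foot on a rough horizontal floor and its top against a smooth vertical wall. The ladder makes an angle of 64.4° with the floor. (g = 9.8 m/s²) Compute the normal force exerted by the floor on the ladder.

N_floor ≈ 524 N

ΣF_y = 0: N_floor = 53.5×9.8 = 524.3 N.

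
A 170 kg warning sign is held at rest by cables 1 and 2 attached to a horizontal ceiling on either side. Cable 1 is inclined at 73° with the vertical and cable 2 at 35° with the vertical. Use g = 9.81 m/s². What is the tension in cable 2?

Angles from the horizontal: cable 1 is 90° − 73° = 17°, cable 2 is 90° − 35° = 55°.
Weight W = 170 × 9.81 = 1668 N acts straight down.
Horizontal: T_1 cos 17° = T_2 cos 55°  →  T_1 = 0.5998 T_2.
Vertical: T_1 sin 17° + T_2 sin 55° = 1668.
Substituting the horizontal relation into the vertical equation gives 0.9945 T_2 = 1668, so T_2 = 1677 N.

T_2 ≈ 1680 N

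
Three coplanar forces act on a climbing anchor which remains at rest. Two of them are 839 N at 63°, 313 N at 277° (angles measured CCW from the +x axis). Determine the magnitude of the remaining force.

Sum the known components: ΣF_x = 419 N, ΣF_y = 436.9 N.
For equilibrium the remaining force must supply (−ΣF_x, −ΣF_y) = (-419, -436.9) N.
Magnitude = √((-419)² + (-436.9)²) = 605.4 N; direction = atan2(-436.9, -419) = 226.2°.

F ≈ 605 N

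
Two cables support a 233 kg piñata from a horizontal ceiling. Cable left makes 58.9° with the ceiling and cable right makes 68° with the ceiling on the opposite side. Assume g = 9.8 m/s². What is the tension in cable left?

Weight W = 233 × 9.8 = 2283 N acts straight down.
Horizontal: T_left cos 58.9° = T_right cos 68°  →  T_right = 1.379 T_left.
Vertical: T_left sin 58.9° + T_right sin 68° = 2283.
Substituting the horizontal relation into the vertical equation gives 2.135 T_left = 2283, so T_left = 1070 N.

T_left ≈ 1070 N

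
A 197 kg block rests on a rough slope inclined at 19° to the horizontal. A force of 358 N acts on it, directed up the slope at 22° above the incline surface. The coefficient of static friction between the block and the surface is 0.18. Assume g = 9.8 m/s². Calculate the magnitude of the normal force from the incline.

Axes along / perpendicular to the incline. W sin 19° = 628.5 N down-slope; W cos 19° = 1825 N into the surface.
Perpendicular: N = W cos 19° − P sin 22° = 1825 − 134.1 = 1691 N.
Along incline: P cos 22° + f = W sin 19° (friction acts up-slope) → f = 628.5 − 331.9 = 296.6 N.
|f| = 296.6 N ≤ μN = 304.4 N, so the block is indeed static.

N ≈ 1690 N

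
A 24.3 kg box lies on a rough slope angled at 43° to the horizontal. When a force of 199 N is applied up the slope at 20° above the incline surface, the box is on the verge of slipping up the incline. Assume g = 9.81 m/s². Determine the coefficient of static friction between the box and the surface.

On the verge of sliding up the incline, friction is at its maximum μN and acts down the slope.
Perpendicular to incline: N = W cos 43° − P sin 20° = 174.3 − 68.06 = 106.3 N.
Along incline: P cos 20° − μN = W sin 43° → μ = −(W sin 43° − P cos 20°) / N = 0.2298.

μ ≈ 0.230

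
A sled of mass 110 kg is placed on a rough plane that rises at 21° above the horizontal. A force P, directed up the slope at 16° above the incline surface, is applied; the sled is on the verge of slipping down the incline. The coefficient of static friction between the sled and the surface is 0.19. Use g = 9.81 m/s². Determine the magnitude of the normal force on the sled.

On the verge of sliding down the incline, friction equals μN and acts up the slope.
Perpendicular: N + P sin 16° = W cos 21° = 1007 N.
Along incline: P cos 16° + μN = W sin 21° with W sin 21° = 386.7 N.
Solving the pair for P and N: P = 214.9 N, N = 948.2 N (and f = μN = 180.2 N).

N ≈ 948 N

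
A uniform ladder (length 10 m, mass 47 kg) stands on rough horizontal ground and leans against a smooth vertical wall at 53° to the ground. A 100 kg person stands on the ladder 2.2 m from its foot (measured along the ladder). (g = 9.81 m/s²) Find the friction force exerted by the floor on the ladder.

Torques about the foot: N_wall · 10 sin 53° = 47×9.81×5 cos 53° + 100×9.81×2.2 cos 53° → N_wall = 336.35 N.
ΣF_x = 0: f_floor = N_wall = 336.35 N.

f ≈ 336 N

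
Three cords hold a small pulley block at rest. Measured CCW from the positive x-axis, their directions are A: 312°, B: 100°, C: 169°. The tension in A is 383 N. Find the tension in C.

Resolve: ΣF_x = 383 cos 312° + T_B cos 100° + T_C cos 169° = 0.
        ΣF_y = 383 sin 312° + T_B sin 100° + T_C sin 169° = 0.
The known terms sum to (256.3, -284.6) N, so -0.1736 T_B − 0.9816 T_C = -256.3 and 0.9848 T_B + 0.1908 T_C = 284.6.
Solving simultaneously: T_B = 246.9 N, T_C = 217.4 N.

T_C ≈ 217 N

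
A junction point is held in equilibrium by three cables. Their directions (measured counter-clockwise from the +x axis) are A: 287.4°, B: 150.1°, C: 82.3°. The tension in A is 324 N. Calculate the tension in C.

Resolve: ΣF_x = 324 cos 287.4° + T_B cos 150.1° + T_C cos 82.3° = 0.
        ΣF_y = 324 sin 287.4° + T_B sin 150.1° + T_C sin 82.3° = 0.
The known terms sum to (96.89, -309.2) N, so -0.8669 T_B + 0.1340 T_C = -96.89 and 0.4985 T_B + 0.9910 T_C = 309.2.
Solving simultaneously: T_B = 148.4 N, T_C = 237.3 N.

T_C ≈ 237 N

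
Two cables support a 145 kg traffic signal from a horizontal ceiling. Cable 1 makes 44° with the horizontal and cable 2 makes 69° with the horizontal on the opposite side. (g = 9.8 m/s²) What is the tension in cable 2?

Weight W = 145 × 9.8 = 1421 N acts straight down.
Horizontal: T_1 cos 44° = T_2 cos 69°  →  T_1 = 0.4982 T_2.
Vertical: T_1 sin 44° + T_2 sin 69° = 1421.
Substituting the horizontal relation into the vertical equation gives 1.28 T_2 = 1421, so T_2 = 1110 N.

T_2 ≈ 1110 N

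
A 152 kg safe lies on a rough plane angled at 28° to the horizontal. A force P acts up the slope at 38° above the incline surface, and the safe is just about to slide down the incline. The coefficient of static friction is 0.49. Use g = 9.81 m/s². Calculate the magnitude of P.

On the verge of sliding down the incline, friction equals μN and acts up the slope.
Perpendicular: N + P sin 38° = W cos 28° = 1317 N.
Along incline: P cos 38° + μN = W sin 28° with W sin 28° = 700 N.
Solving the pair for P and N: P = 112.9 N, N = 1247 N (and f = μN = 611.1 N).

P ≈ 113 N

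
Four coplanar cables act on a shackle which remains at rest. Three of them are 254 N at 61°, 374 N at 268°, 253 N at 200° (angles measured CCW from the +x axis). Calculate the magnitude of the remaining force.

Sum the known components: ΣF_x = -127.7 N, ΣF_y = -238.1 N.
For equilibrium the remaining force must supply (−ΣF_x, −ΣF_y) = (127.7, 238.1) N.
Magnitude = √((127.7)² + (238.1)²) = 270.2 N; direction = atan2(238.1, 127.7) = 61.8°.

F ≈ 270 N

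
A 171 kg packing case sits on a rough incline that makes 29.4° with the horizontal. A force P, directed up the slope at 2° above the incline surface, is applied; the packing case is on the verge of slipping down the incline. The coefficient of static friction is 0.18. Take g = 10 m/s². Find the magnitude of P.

P ≈ 575 N

On the verge of sliding down the incline, friction equals μN and acts up the slope.
Perpendicular: N + P sin 2° = W cos 29.4° = 1490 N.
Along incline: P cos 2° + μN = W sin 29.4° with W sin 29.4° = 839.4 N.
Solving the pair for P and N: P = 575.2 N, N = 1470 N (and f = μN = 264.5 N).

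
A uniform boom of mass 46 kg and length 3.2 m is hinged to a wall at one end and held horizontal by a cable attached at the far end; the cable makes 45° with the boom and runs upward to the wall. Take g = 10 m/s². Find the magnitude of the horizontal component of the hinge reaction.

H_x ≈ 230 N

Take torques about the hinge: T sin 45° · 3.2 = 46×10×1.6 = 736 N·m.
So T = 736 / (0.7071 × 3.2) = 325.27 N.
ΣF_x = 0: H_x = T cos 45° = 230 N.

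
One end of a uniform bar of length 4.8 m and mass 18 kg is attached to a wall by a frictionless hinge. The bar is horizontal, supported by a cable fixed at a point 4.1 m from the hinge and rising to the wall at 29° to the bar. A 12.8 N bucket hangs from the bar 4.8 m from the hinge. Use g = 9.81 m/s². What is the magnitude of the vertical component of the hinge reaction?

|H_y| ≈ 71 N

Take torques about the hinge: T sin 29° · 4.1 = 18×9.81×2.4 + 12.8×4.8 = 485.23 N·m.
So T = 485.23 / (0.4848 × 4.1) = 244.11 N.
ΣF_y = 0: H_y = (18×9.81 + 12.8) − T sin 29° = 189.38 − 118.35 = 71.031 N.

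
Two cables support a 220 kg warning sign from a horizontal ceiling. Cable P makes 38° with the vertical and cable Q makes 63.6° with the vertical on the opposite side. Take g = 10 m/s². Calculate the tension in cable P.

Angles from the horizontal: cable P is 90° − 38° = 52°, cable Q is 90° − 63.6° = 26.4°.
Weight W = 220 × 10 = 2200 N acts straight down.
Horizontal: T_P cos 52° = T_Q cos 26.4°  →  T_Q = 0.6873 T_P.
Vertical: T_P sin 52° + T_Q sin 26.4° = 2200.
Substituting the horizontal relation into the vertical equation gives 1.094 T_P = 2200, so T_P = 2012 N.

T_P ≈ 2010 N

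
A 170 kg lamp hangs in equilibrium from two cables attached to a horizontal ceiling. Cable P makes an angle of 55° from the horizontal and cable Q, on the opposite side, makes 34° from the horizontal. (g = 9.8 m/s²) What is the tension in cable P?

T_P ≈ 1380 N

Weight W = 170 × 9.8 = 1666 N acts straight down.
Horizontal: T_P cos 55° = T_Q cos 34°  →  T_Q = 0.6919 T_P.
Vertical: T_P sin 55° + T_Q sin 34° = 1666.
Substituting the horizontal relation into the vertical equation gives 1.206 T_P = 1666, so T_P = 1381 N.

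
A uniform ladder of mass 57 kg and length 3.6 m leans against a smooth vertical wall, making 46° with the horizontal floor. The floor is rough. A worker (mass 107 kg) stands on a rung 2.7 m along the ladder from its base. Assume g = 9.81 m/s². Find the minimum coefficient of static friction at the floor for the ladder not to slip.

μ_min ≈ 0.640

ΣF_y = 0: N_floor = 57×9.81 + 107×9.81 = 1608.8 N.
Torques about the foot: N_wall · 3.6 sin 46° = 57×9.81×1.8 cos 46° + 107×9.81×2.7 cos 46° → N_wall = 1030.2 N.
ΣF_x = 0: f_floor = N_wall = 1030.2 N.
μ_min = f_floor / N_floor = 1030.2 / 1608.8 = 0.6404.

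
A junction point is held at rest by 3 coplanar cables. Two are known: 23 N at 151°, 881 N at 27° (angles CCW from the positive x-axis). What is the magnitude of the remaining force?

Sum the known components: ΣF_x = 764.9 N, ΣF_y = 411.1 N.
For equilibrium the remaining force must supply (−ΣF_x, −ΣF_y) = (-764.9, -411.1) N.
Magnitude = √((-764.9)² + (-411.1)²) = 868.3 N; direction = atan2(-411.1, -764.9) = 208.3°.

F ≈ 868 N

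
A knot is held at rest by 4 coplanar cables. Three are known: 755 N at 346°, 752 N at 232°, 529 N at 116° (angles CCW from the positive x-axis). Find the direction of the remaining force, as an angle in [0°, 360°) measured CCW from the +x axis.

θ ≈ 97.2°

Sum the known components: ΣF_x = 37.7 N, ΣF_y = -299.8 N.
For equilibrium the remaining force must supply (−ΣF_x, −ΣF_y) = (-37.7, 299.8) N.
Magnitude = √((-37.7)² + (299.8)²) = 302.1 N; direction = atan2(299.8, -37.7) = 97.2°.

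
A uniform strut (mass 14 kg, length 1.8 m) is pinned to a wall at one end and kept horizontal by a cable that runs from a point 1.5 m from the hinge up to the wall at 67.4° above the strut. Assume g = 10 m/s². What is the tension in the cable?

Take torques about the hinge: T sin 67.4° · 1.5 = 14×10×0.9 = 126 N·m.
So T = 126 / (0.9232 × 1.5) = 90.987 N.

T ≈ 91 N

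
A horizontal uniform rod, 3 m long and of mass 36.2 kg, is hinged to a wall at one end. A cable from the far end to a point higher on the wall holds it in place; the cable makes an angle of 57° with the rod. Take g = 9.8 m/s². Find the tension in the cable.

T ≈ 212 N

Take torques about the hinge: T sin 57° · 3 = 36.2×9.8×1.5 = 532.14 N·m.
So T = 532.14 / (0.8387 × 3) = 211.5 N.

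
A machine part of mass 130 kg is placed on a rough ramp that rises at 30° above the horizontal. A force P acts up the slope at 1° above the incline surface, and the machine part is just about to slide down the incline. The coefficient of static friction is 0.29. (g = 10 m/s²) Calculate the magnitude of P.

P ≈ 325 N

On the verge of sliding down the incline, friction equals μN and acts up the slope.
Perpendicular: N + P sin 1° = W cos 30° = 1126 N.
Along incline: P cos 1° + μN = W sin 30° with W sin 30° = 650 N.
Solving the pair for P and N: P = 325.2 N, N = 1120 N (and f = μN = 324.8 N).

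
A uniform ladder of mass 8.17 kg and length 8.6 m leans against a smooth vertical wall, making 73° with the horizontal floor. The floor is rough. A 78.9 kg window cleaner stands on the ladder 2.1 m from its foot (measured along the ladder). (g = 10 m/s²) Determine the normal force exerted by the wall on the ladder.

Torques about the foot: N_wall · 8.6 sin 73° = 8.17×10×4.3 cos 73° + 78.9×10×2.1 cos 73° → N_wall = 71.392 N.

N_wall ≈ 71.4 N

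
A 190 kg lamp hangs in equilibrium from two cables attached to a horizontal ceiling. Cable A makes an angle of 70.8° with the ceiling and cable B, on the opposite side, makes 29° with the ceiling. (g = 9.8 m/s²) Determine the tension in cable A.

T_A ≈ 1650 N

Weight W = 190 × 9.8 = 1862 N acts straight down.
Horizontal: T_A cos 70.8° = T_B cos 29°  →  T_B = 0.376 T_A.
Vertical: T_A sin 70.8° + T_B sin 29° = 1862.
Substituting the horizontal relation into the vertical equation gives 1.127 T_A = 1862, so T_A = 1653 N.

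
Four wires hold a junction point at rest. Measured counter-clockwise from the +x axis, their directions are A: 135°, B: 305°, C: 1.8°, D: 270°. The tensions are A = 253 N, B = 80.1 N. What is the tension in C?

T_C ≈ 133 N

Resolve: ΣF_x = 253 cos 135° + 80.1 cos 305° + T_C cos 1.8° + T_D cos 270° = 0.
        ΣF_y = 253 sin 135° + 80.1 sin 305° + T_C sin 1.8° + T_D sin 270° = 0.
The known terms sum to (-133, 113.3) N, so 0.9995 T_C + 0.0000 T_D = 133 and 0.0314 T_C − 1.0000 T_D = -113.3.
Solving simultaneously: T_C = 133 N, T_D = 117.5 N.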